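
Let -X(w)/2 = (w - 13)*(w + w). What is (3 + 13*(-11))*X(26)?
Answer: 189280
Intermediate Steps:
X(w) = -4*w*(-13 + w) (X(w) = -2*(w - 13)*(w + w) = -2*(-13 + w)*2*w = -4*w*(-13 + w))
(3 + 13*(-11))*X(26) = (3 + 13*(-11))*(4*26*(13 - 1*26)) = (3 - 143)*(4*26*(13 - 26)) = -560*26*(-13) = -140*(-1352) = 189280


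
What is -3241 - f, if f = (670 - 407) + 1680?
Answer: -5184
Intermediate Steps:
f = 1943 (f = 263 + 1680 = 1943)
-3241 - f = -3241 - 1*1943 = -3241 - 1943 = -5184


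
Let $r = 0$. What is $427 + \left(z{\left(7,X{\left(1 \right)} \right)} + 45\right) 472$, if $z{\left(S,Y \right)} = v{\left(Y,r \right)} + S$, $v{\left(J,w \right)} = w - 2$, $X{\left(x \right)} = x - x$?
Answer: $24027$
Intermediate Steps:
$X{\left(x \right)} = 0$
$v{\left(J,w \right)} = -2 + w$
$z{\left(S,Y \right)} = -2 + S$ ($z{\left(S,Y \right)} = \left(-2 + 0\right) + S = -2 + S$)
$427 + \left(z{\left(7,X{\left(1 \right)} \right)} + 45\right) 472 = 427 + \left(\left(-2 + 7\right) + 45\right) 472 = 427 + \left(5 + 45\right) 472 = 427 + 50 \cdot 472 = 427 + 23600 = 24027$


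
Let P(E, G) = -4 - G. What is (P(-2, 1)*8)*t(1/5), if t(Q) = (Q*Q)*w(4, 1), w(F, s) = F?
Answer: -32/5 ≈ -6.4000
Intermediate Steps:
t(Q) = 4*Q² (t(Q) = (Q*Q)*4 = Q²*4 = 4*Q²)
(P(-2, 1)*8)*t(1/5) = ((-4 - 1*1)*8)*(4*(1/5)²) = ((-4 - 1)*8)*(4*(⅕)²) = (-5*8)*(4*(1/25)) = -40*4/25 = -32/5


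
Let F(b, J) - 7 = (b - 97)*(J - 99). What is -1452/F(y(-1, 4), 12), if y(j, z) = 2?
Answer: -33/188 ≈ -0.17553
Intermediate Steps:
F(b, J) = 7 + (-99 + J)*(-97 + b) (F(b, J) = 7 + (b - 97)*(J - 99) = 7 + (-97 + b)*(-99 + J) = 7 + (-99 + J)*(-97 + b))
-1452/F(y(-1, 4), 12) = -1452/(9610 - 99*2 - 97*12 + 12*2) = -1452/(9610 - 198 - 1164 + 24) = -1452/8272 = -1452*1/8272 = -33/188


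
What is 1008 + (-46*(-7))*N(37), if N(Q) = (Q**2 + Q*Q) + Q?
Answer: 894558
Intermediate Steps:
N(Q) = Q + 2*Q**2 (N(Q) = (Q**2 + Q**2) + Q = 2*Q**2 + Q = Q + 2*Q**2)
1008 + (-46*(-7))*N(37) = 1008 + (-46*(-7))*(37*(1 + 2*37)) = 1008 + 322*(37*(1 + 74)) = 1008 + 322*(37*75) = 1008 + 322*2775 = 1008 + 893550 = 894558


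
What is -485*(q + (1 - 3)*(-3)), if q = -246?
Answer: 116400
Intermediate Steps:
-485*(q + (1 - 3)*(-3)) = -485*(-246 + (1 - 3)*(-3)) = -485*(-246 - 2*(-3)) = -485*(-246 + 6) = -485*(-240) = 116400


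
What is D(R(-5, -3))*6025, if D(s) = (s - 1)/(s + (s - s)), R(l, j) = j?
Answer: 24100/3 ≈ 8033.3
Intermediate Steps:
D(s) = (-1 + s)/s (D(s) = (-1 + s)/(s + 0) = (-1 + s)/s)
D(R(-5, -3))*6025 = ((-1 - 3)/(-3))*6025 = -⅓*(-4)*6025 = (4/3)*6025 = 24100/3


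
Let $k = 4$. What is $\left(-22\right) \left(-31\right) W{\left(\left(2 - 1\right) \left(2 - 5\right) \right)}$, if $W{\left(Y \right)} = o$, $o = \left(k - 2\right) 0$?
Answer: $0$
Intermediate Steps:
$o = 0$ ($o = \left(4 - 2\right) 0 = 2 \cdot 0 = 0$)
$W{\left(Y \right)} = 0$
$\left(-22\right) \left(-31\right) W{\left(\left(2 - 1\right) \left(2 - 5\right) \right)} = \left(-22\right) \left(-31\right) 0 = 682 \cdot 0 = 0$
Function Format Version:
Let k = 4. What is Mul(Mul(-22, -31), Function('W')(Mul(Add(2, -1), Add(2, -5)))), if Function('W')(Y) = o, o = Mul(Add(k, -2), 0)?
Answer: 0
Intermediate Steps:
o = 0 (o = Mul(Add(4, -2), 0) = Mul(2, 0) = 0)
Function('W')(Y) = 0
Mul(Mul(-22, -31), Function('W')(Mul(Add(2, -1), Add(2, -5)))) = Mul(Mul(-22, -31), 0) = Mul(682, 0) = 0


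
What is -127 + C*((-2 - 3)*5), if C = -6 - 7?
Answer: 198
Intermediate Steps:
C = -13
-127 + C*((-2 - 3)*5) = -127 - 13*(-2 - 3)*5 = -127 - (-65)*5 = -127 - 13*(-25) = -127 + 325 = 198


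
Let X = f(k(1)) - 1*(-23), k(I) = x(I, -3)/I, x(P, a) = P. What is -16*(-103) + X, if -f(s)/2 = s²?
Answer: 1669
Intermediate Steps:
k(I) = 1 (k(I) = I/I = 1)
f(s) = -2*s²
X = 21 (X = -2*1² - 1*(-23) = -2*1 + 23 = -2 + 23 = 21)
-16*(-103) + X = -16*(-103) + 21 = 1648 + 21 = 1669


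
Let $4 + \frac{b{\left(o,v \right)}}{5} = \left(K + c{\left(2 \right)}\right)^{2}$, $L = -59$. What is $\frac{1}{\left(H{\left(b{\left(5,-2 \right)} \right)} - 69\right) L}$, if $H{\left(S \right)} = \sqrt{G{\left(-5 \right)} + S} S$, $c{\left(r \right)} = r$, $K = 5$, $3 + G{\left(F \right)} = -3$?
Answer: $- \frac{23}{217948242} - \frac{25 \sqrt{219}}{72649414} \approx -5.198 \cdot 10^{-6}$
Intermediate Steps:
$G{\left(F \right)} = -6$ ($G{\left(F \right)} = -3 - 3 = -6$)
$b{\left(o,v \right)} = 225$ ($b{\left(o,v \right)} = -20 + 5 \left(5 + 2\right)^{2} = -20 + 5 \cdot 7^{2} = -20 + 5 \cdot 49 = -20 + 245 = 225$)
$H{\left(S \right)} = S \sqrt{-6 + S}$ ($H{\left(S \right)} = \sqrt{-6 + S} S = S \sqrt{-6 + S}$)
$\frac{1}{\left(H{\left(b{\left(5,-2 \right)} \right)} - 69\right) L} = \frac{1}{\left(225 \sqrt{-6 + 225} - 69\right) \left(-59\right)} = \frac{1}{\left(225 \sqrt{219} - 69\right) \left(-59\right)} = \frac{1}{\left(-69 + 225 \sqrt{219}\right) \left(-59\right)} = \frac{1}{4071 - 13275 \sqrt{219}}$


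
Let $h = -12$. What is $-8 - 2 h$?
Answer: $16$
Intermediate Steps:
$-8 - 2 h = -8 - -24 = -8 + 24 = 16$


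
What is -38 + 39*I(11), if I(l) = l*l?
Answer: 4681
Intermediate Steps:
I(l) = l**2
-38 + 39*I(11) = -38 + 39*11**2 = -38 + 39*121 = -38 + 4719 = 4681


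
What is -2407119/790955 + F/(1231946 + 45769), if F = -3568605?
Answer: -35746775884/6124939805 ≈ -5.8363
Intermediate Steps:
-2407119/790955 + F/(1231946 + 45769) = -2407119/790955 - 3568605/(1231946 + 45769) = -2407119*1/790955 - 3568605/1277715 = -218829/71905 - 3568605*1/1277715 = -218829/71905 - 237907/85181 = -35746775884/6124939805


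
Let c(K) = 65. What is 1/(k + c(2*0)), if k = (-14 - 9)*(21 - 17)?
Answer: -1/27 ≈ -0.037037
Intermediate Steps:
k = -92 (k = -23*4 = -92)
1/(k + c(2*0)) = 1/(-92 + 65) = 1/(-27) = -1/27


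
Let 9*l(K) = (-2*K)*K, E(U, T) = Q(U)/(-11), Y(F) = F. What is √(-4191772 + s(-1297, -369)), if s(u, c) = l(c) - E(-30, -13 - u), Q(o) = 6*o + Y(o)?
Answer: 2*I*√127716985/11 ≈ 2054.8*I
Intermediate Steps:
Q(o) = 7*o (Q(o) = 6*o + o = 7*o)
E(U, T) = -7*U/11 (E(U, T) = (7*U)/(-11) = (7*U)*(-1/11) = -7*U/11)
l(K) = -2*K²/9 (l(K) = ((-2*K)*K)/9 = (-2*K²)/9 = -2*K²/9)
s(u, c) = -210/11 - 2*c²/9 (s(u, c) = -2*c²/9 - (-7)*(-30)/11 = -2*c²/9 - 1*210/11 = -2*c²/9 - 210/11 = -210/11 - 2*c²/9)
√(-4191772 + s(-1297, -369)) = √(-4191772 + (-210/11 - 2/9*(-369)²)) = √(-4191772 + (-210/11 - 2/9*136161)) = √(-4191772 + (-210/11 - 30258)) = √(-4191772 - 333048/11) = √(-46442540/11) = 2*I*√127716985/11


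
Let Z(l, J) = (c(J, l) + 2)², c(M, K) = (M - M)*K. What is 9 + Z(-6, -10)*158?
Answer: 641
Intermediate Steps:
c(M, K) = 0 (c(M, K) = 0*K = 0)
Z(l, J) = 4 (Z(l, J) = (0 + 2)² = 2² = 4)
9 + Z(-6, -10)*158 = 9 + 4*158 = 9 + 632 = 641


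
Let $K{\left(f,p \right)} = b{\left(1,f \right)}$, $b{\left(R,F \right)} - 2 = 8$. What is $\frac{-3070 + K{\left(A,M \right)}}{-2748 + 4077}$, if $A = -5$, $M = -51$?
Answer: $- \frac{1020}{443} \approx -2.3025$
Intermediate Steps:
$b{\left(R,F \right)} = 10$ ($b{\left(R,F \right)} = 2 + 8 = 10$)
$K{\left(f,p \right)} = 10$
$\frac{-3070 + K{\left(A,M \right)}}{-2748 + 4077} = \frac{-3070 + 10}{-2748 + 4077} = - \frac{3060}{1329} = \left(-3060\right) \frac{1}{1329} = - \frac{1020}{443}$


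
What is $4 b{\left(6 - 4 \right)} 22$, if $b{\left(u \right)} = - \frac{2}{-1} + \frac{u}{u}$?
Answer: $264$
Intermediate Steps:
$b{\left(u \right)} = 3$ ($b{\left(u \right)} = \left(-2\right) \left(-1\right) + 1 = 2 + 1 = 3$)
$4 b{\left(6 - 4 \right)} 22 = 4 \cdot 3 \cdot 22 = 12 \cdot 22 = 264$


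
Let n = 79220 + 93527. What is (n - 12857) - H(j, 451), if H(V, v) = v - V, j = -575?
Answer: 158864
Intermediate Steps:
n = 172747
(n - 12857) - H(j, 451) = (172747 - 12857) - (451 - 1*(-575)) = 159890 - (451 + 575) = 159890 - 1*1026 = 159890 - 1026 = 158864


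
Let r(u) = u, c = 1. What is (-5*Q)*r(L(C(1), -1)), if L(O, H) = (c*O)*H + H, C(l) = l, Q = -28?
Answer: -280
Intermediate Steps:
L(O, H) = H + H*O (L(O, H) = (1*O)*H + H = O*H + H = H*O + H = H + H*O)
(-5*Q)*r(L(C(1), -1)) = (-5*(-28))*(-(1 + 1)) = 140*(-1*2) = 140*(-2) = -280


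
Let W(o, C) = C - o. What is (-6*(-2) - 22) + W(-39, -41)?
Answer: -12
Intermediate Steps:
(-6*(-2) - 22) + W(-39, -41) = (-6*(-2) - 22) + (-41 - 1*(-39)) = (12 - 22) + (-41 + 39) = -10 - 2 = -12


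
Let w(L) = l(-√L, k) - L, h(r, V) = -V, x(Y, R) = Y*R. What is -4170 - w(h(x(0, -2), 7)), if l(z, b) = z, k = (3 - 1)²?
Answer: -4177 + I*√7 ≈ -4177.0 + 2.6458*I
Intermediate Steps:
k = 4 (k = 2² = 4)
x(Y, R) = R*Y
w(L) = -L - √L (w(L) = -√L - L = -L - √L)
-4170 - w(h(x(0, -2), 7)) = -4170 - (-(-1)*7 - √(-1*7)) = -4170 - (-1*(-7) - √(-7)) = -4170 - (7 - I*√7) = -4170 + (-7 + I*√7) = -4177 + I*√7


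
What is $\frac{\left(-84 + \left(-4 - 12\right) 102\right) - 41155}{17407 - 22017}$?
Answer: $\frac{42871}{4610} \approx 9.2996$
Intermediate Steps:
$\frac{\left(-84 + \left(-4 - 12\right) 102\right) - 41155}{17407 - 22017} = \frac{\left(-84 - 1632\right) - 41155}{-4610} = \left(\left(-84 - 1632\right) - 41155\right) \left(- \frac{1}{4610}\right) = \left(-1716 - 41155\right) \left(- \frac{1}{4610}\right) = \left(-42871\right) \left(- \frac{1}{4610}\right) = \frac{42871}{4610}$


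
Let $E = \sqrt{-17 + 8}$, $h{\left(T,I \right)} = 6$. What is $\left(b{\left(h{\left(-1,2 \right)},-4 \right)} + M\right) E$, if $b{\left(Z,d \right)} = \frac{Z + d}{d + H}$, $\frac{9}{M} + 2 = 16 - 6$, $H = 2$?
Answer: $\frac{3 i}{8} \approx 0.375 i$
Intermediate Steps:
$M = \frac{9}{8}$ ($M = \frac{9}{-2 + \left(16 - 6\right)} = \frac{9}{-2 + 10} = \frac{9}{8} \approx 1.125$)
$b{\left(Z,d \right)} = \frac{Z + d}{2 + d}$ ($b{\left(Z,d \right)} = \frac{Z + d}{d + 2} = \frac{Z + d}{2 + d}$)
$E = 3 i$ ($E = \sqrt{-9} = 3 i \approx 3.0 i$)
$\left(b{\left(h{\left(-1,2 \right)},-4 \right)} + M\right) E = \left(\frac{6 - 4}{2 - 4} + \frac{9}{8}\right) 3 i = \left(\frac{1}{-2} \cdot 2 + \frac{9}{8}\right) 3 i = \left(\left(- \frac{1}{2}\right) 2 + \frac{9}{8}\right) 3 i = \left(-1 + \frac{9}{8}\right) 3 i = \frac{3 i}{8}$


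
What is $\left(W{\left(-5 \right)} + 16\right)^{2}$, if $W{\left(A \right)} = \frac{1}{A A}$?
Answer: $\frac{160801}{625} \approx 257.28$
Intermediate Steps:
$W{\left(A \right)} = \frac{1}{A^{2}}$
$\left(W{\left(-5 \right)} + 16\right)^{2} = \left(\frac{1}{25} + 16\right)^{2} = \left(\frac{401}{25}\right)^{2} = \frac{160801}{625}$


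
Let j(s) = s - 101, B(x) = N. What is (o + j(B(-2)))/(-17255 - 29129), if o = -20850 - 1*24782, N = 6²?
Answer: 45697/46384 ≈ 0.98519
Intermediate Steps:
N = 36
B(x) = 36
j(s) = -101 + s
o = -45632 (o = -20850 - 24782 = -45632)
(o + j(B(-2)))/(-17255 - 29129) = (-45632 + (-101 + 36))/(-17255 - 29129) = (-45632 - 65)/(-46384) = -45697*(-1/46384) = 45697/46384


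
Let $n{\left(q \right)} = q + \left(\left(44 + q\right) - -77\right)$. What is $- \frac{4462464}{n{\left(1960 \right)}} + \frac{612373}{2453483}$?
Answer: $- \frac{3648701654273}{3304841601} \approx -1104.0$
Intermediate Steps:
$n{\left(q \right)} = 121 + 2 q$ ($n{\left(q \right)} = q + \left(\left(44 + q\right) + 77\right) = q + \left(121 + q\right) = 121 + 2 q$)
$- \frac{4462464}{n{\left(1960 \right)}} + \frac{612373}{2453483} = - \frac{4462464}{121 + 2 \cdot 1960} + \frac{612373}{2453483} = - \frac{4462464}{121 + 3920} + 612373 \cdot \frac{1}{2453483} = - \frac{4462464}{4041} + \frac{612373}{2453483} = \left(-4462464\right) \frac{1}{4041} + \frac{612373}{2453483} = - \frac{1487488}{1347} + \frac{612373}{2453483} = - \frac{3648701654273}{3304841601}$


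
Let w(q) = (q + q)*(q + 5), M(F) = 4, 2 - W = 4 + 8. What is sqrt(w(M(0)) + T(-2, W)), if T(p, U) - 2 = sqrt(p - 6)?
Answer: sqrt(74 + 2*I*sqrt(2)) ≈ 8.6039 + 0.1644*I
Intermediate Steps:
W = -10 (W = 2 - (4 + 8) = 2 - 1*12 = 2 - 12 = -10)
T(p, U) = 2 + sqrt(-6 + p) (T(p, U) = 2 + sqrt(p - 6) = 2 + sqrt(-6 + p))
w(q) = 2*q*(5 + q) (w(q) = (2*q)*(5 + q) = 2*q*(5 + q))
sqrt(w(M(0)) + T(-2, W)) = sqrt(2*4*(5 + 4) + (2 + sqrt(-6 - 2))) = sqrt(2*4*9 + (2 + sqrt(-8))) = sqrt(72 + (2 + 2*I*sqrt(2))) = sqrt(74 + 2*I*sqrt(2))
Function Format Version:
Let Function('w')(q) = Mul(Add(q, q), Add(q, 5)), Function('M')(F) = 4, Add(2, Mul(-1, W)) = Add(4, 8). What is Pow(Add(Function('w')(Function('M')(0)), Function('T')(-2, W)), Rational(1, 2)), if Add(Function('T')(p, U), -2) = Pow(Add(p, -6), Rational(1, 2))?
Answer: Pow(Add(74, Mul(2, I, Pow(2, Rational(1, 2)))), Rational(1, 2)) ≈ Add(8.6039, Mul(0.1644, I))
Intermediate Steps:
W = -10 (W = Add(2, Mul(-1, Add(4, 8))) = Add(2, Mul(-1, 12)) = Add(2, -12) = -10)
Function('T')(p, U) = Add(2, Pow(Add(-6, p), Rational(1, 2))) (Function('T')(p, U) = Add(2, Pow(Add(p, -6), Rational(1, 2))) = Add(2, Pow(Add(-6, p), Rational(1, 2))))
Function('w')(q) = Mul(2, q, Add(5, q)) (Function('w')(q) = Mul(Mul(2, q), Add(5, q)) = Mul(2, q, Add(5, q)))
Pow(Add(Function('w')(Function('M')(0)), Function('T')(-2, W)), Rational(1, 2)) = Pow(Add(Mul(2, 4, Add(5, 4)), Add(2, Pow(Add(-6, -2), Rational(1, 2)))), Rational(1, 2)) = Pow(Add(Mul(2, 4, 9), Add(2, Pow(-8, Rational(1, 2)))), Rational(1, 2)) = Pow(Add(72, Add(2, Mul(2, I, Pow(2, Rational(1, 2))))), Rational(1, 2)) = Pow(Add(74, Mul(2, I, Pow(2, Rational(1, 2)))), Rational(1, 2))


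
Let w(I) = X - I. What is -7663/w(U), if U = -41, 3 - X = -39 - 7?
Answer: -7663/90 ≈ -85.144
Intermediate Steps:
X = 49 (X = 3 - (-39 - 7) = 3 - 1*(-46) = 3 + 46 = 49)
w(I) = 49 - I
-7663/w(U) = -7663/(49 - 1*(-41)) = -7663/(49 + 41) = -7663/90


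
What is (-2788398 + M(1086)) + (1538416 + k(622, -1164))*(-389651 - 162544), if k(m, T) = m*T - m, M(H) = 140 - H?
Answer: -449371349614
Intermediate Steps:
k(m, T) = -m + T*m (k(m, T) = T*m - m = -m + T*m)
(-2788398 + M(1086)) + (1538416 + k(622, -1164))*(-389651 - 162544) = (-2788398 + (140 - 1*1086)) + (1538416 + 622*(-1 - 1164))*(-389651 - 162544) = (-2788398 + (140 - 1086)) + (1538416 + 622*(-1165))*(-552195) = (-2788398 - 946) + (1538416 - 724630)*(-552195) = -2789344 + 813786*(-552195) = -2789344 - 449368560270 = -449371349614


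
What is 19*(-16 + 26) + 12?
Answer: 202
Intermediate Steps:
19*(-16 + 26) + 12 = 19*10 + 12 = 190 + 12 = 202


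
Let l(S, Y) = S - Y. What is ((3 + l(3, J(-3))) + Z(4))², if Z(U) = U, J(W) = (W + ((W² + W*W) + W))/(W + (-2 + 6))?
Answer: 4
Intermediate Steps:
J(W) = (2*W + 2*W²)/(4 + W) (J(W) = (W + ((W² + W²) + W))/(W + 4) = (W + (2*W² + W))/(4 + W) = (W + (W + 2*W²))/(4 + W) = (2*W + 2*W²)/(4 + W))
((3 + l(3, J(-3))) + Z(4))² = ((3 + (3 - 2*(-3)*(1 - 3)/(4 - 3))) + 4)² = ((3 + (3 - 2*(-3)*(-2)/1)) + 4)² = ((3 + (3 - 2*(-3)*(-2))) + 4)² = ((3 + (3 - 1*12)) + 4)² = ((3 + (3 - 12)) + 4)² = ((3 - 9) + 4)² = (-6 + 4)² = (-2)² = 4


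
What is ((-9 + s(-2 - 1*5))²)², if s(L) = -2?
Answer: 14641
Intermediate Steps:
((-9 + s(-2 - 1*5))²)² = ((-9 - 2)²)² = ((-11)²)² = 121² = 14641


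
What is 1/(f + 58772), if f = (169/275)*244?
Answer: 275/16203536 ≈ 1.6972e-5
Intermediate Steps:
f = 41236/275 (f = (169*(1/275))*244 = (169/275)*244 = 41236/275 ≈ 149.95)
1/(f + 58772) = 1/(41236/275 + 58772) = 1/(16203536/275) = 275/16203536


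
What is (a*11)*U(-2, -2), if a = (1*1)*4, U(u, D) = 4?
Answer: 176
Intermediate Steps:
a = 4 (a = 1*4 = 4)
(a*11)*U(-2, -2) = (4*11)*4 = 44*4 = 176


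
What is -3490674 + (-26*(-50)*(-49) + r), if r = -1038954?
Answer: -4593328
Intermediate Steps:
-3490674 + (-26*(-50)*(-49) + r) = -3490674 + (-26*(-50)*(-49) - 1038954) = -3490674 + (1300*(-49) - 1038954) = -3490674 + (-63700 - 1038954) = -3490674 - 1102654 = -4593328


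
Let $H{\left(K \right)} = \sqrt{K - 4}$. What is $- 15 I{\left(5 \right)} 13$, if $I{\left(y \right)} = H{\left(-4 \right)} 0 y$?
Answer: $0$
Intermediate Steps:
$H{\left(K \right)} = \sqrt{-4 + K}$
$I{\left(y \right)} = 0$ ($I{\left(y \right)} = \sqrt{-4 - 4} \cdot 0 y = \sqrt{-8} \cdot 0 y = 2 i \sqrt{2} \cdot 0 y = 0 y = 0$)
$- 15 I{\left(5 \right)} 13 = \left(-15\right) 0 \cdot 13 = 0 \cdot 13 = 0$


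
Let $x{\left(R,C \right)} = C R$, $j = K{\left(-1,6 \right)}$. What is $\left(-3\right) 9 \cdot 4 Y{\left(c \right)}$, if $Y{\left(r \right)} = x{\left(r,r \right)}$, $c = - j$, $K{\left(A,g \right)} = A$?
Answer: $-108$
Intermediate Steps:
$j = -1$
$c = 1$ ($c = \left(-1\right) \left(-1\right) = 1$)
$Y{\left(r \right)} = r^{2}$ ($Y{\left(r \right)} = r r = r^{2}$)
$\left(-3\right) 9 \cdot 4 Y{\left(c \right)} = \left(-3\right) 9 \cdot 4 \cdot 1^{2} = \left(-27\right) 4 \cdot 1 = \left(-108\right) 1 = -108$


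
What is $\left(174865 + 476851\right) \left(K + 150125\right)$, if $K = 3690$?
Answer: $100243696540$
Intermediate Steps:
$\left(174865 + 476851\right) \left(K + 150125\right) = \left(174865 + 476851\right) \left(3690 + 150125\right) = 651716 \cdot 153815 = 100243696540$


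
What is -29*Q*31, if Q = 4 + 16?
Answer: -17980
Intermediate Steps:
Q = 20
-29*Q*31 = -29*20*31 = -580*31 = -17980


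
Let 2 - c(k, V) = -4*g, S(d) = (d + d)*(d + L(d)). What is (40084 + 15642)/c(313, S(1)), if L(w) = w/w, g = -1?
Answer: -27863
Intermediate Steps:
L(w) = 1
S(d) = 2*d*(1 + d) (S(d) = (d + d)*(d + 1) = (2*d)*(1 + d) = 2*d*(1 + d))
c(k, V) = -2 (c(k, V) = 2 - (-4)*(-1) = 2 - 1*4 = 2 - 4 = -2)
(40084 + 15642)/c(313, S(1)) = (40084 + 15642)/(-2) = 55726*(-½) = -27863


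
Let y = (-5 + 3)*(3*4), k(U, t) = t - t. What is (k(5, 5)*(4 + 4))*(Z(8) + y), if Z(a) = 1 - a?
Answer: 0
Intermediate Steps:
k(U, t) = 0
y = -24 (y = -2*12 = -24)
(k(5, 5)*(4 + 4))*(Z(8) + y) = (0*(4 + 4))*((1 - 1*8) - 24) = (0*8)*((1 - 8) - 24) = 0*(-7 - 24) = 0*(-31) = 0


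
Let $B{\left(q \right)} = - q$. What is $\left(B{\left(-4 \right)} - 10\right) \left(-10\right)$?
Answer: $60$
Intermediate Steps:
$\left(B{\left(-4 \right)} - 10\right) \left(-10\right) = \left(\left(-1\right) \left(-4\right) - 10\right) \left(-10\right) = \left(4 - 10\right) \left(-10\right) = \left(-6\right) \left(-10\right) = 60$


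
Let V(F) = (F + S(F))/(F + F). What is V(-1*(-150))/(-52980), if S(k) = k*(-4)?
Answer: 1/35320 ≈ 2.8313e-5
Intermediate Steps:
S(k) = -4*k
V(F) = -3/2 (V(F) = (F - 4*F)/(F + F) = (-3*F)/((2*F)) = (-3*F)*(1/(2*F)) = -3/2)
V(-1*(-150))/(-52980) = -3/2/(-52980) = -3/2*(-1/52980) = 1/35320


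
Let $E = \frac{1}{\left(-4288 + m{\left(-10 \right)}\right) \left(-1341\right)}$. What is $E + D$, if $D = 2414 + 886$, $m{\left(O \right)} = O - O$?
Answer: $\frac{18975686401}{5750208} \approx 3300.0$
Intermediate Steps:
$m{\left(O \right)} = 0$
$D = 3300$
$E = \frac{1}{5750208}$ ($E = \frac{1}{\left(-4288 + 0\right) \left(-1341\right)} = \frac{1}{-4288} \left(- \frac{1}{1341}\right) = \left(- \frac{1}{4288}\right) \left(- \frac{1}{1341}\right) = \frac{1}{5750208} \approx 1.7391 \cdot 10^{-7}$)
$E + D = \frac{1}{5750208} + 3300 = \frac{18975686401}{5750208}$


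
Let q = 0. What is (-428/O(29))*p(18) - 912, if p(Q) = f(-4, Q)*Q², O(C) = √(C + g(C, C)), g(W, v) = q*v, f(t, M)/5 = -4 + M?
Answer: -912 - 9707040*√29/29 ≈ -1.8035e+6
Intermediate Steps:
f(t, M) = -20 + 5*M (f(t, M) = 5*(-4 + M) = -20 + 5*M)
g(W, v) = 0 (g(W, v) = 0*v = 0)
O(C) = √C (O(C) = √(C + 0) = √C)
p(Q) = Q²*(-20 + 5*Q) (p(Q) = (-20 + 5*Q)*Q² = Q²*(-20 + 5*Q))
(-428/O(29))*p(18) - 912 = (-428*√29/29)*(5*18²*(-4 + 18)) - 912 = (-428*√29/29)*(5*324*14) - 912 = -428*√29/29*22680 - 912 = -9707040*√29/29 - 912 = -912 - 9707040*√29/29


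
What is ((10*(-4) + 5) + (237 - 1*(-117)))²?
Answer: 101761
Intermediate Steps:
((10*(-4) + 5) + (237 - 1*(-117)))² = ((-40 + 5) + (237 + 117))² = (-35 + 354)² = 319² = 101761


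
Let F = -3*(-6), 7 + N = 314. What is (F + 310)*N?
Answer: 100696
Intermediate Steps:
N = 307 (N = -7 + 314 = 307)
F = 18
(F + 310)*N = (18 + 310)*307 = 328*307 = 100696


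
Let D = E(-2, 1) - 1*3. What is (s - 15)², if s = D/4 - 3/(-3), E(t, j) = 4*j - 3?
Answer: 841/4 ≈ 210.25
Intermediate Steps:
E(t, j) = -3 + 4*j
D = -2 (D = (-3 + 4*1) - 1*3 = (-3 + 4) - 3 = 1 - 3 = -2)
s = ½ (s = -2/4 - 3/(-3) = -2*¼ - 3*(-⅓) = -½ + 1 = ½ ≈ 0.50000)
(s - 15)² = (½ - 15)² = (-29/2)² = 841/4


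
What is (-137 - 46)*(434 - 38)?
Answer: -72468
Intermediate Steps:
(-137 - 46)*(434 - 38) = -183*396 = -72468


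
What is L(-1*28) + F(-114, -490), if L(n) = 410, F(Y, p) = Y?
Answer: 296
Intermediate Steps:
L(-1*28) + F(-114, -490) = 410 - 114 = 296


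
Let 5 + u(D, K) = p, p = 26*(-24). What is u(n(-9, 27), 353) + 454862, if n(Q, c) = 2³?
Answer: 454233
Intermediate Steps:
n(Q, c) = 8
p = -624
u(D, K) = -629 (u(D, K) = -5 - 624 = -629)
u(n(-9, 27), 353) + 454862 = -629 + 454862 = 454233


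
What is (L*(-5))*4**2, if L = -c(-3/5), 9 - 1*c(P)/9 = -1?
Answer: 7200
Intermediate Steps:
c(P) = 90 (c(P) = 81 - 9*(-1) = 81 + 9 = 90)
L = -90 (L = -1*90 = -90)
(L*(-5))*4**2 = -90*(-5)*4**2 = 450*16 = 7200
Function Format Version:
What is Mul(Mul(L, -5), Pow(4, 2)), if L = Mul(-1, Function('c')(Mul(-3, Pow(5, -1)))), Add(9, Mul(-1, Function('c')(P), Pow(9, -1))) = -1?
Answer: 7200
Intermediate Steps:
Function('c')(P) = 90 (Function('c')(P) = Add(81, Mul(-9, -1)) = Add(81, 9) = 90)
L = -90 (L = Mul(-1, 90) = -90)
Mul(Mul(L, -5), Pow(4, 2)) = Mul(Mul(-90, -5), Pow(4, 2)) = Mul(450, 16) = 7200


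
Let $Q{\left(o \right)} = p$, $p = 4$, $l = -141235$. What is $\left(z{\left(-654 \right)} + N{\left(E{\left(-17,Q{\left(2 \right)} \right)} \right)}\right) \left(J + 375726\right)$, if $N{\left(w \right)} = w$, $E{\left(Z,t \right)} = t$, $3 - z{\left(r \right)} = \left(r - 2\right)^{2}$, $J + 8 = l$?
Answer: $-100904834907$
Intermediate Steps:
$Q{\left(o \right)} = 4$
$J = -141243$ ($J = -8 - 141235 = -141243$)
$z{\left(r \right)} = 3 - \left(-2 + r\right)^{2}$ ($z{\left(r \right)} = 3 - \left(r - 2\right)^{2} = 3 - \left(-2 + r\right)^{2}$)
$\left(z{\left(-654 \right)} + N{\left(E{\left(-17,Q{\left(2 \right)} \right)} \right)}\right) \left(J + 375726\right) = \left(\left(3 - \left(-2 - 654\right)^{2}\right) + 4\right) \left(-141243 + 375726\right) = \left(\left(3 - \left(-656\right)^{2}\right) + 4\right) 234483 = \left(\left(3 - 430336\right) + 4\right) 234483 = \left(-430333 + 4\right) 234483 = \left(-430329\right) 234483 = -100904834907$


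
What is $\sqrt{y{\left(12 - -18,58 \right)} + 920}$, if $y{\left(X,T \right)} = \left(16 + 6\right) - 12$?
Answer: $\sqrt{930} \approx 30.496$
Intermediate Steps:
$y{\left(X,T \right)} = 10$ ($y{\left(X,T \right)} = 22 - 12 = 10$)
$\sqrt{y{\left(12 - -18,58 \right)} + 920} = \sqrt{10 + 920} = \sqrt{930}$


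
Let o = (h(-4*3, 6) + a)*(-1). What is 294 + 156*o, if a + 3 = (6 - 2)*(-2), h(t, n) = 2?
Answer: 1698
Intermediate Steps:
a = -11 (a = -3 + (6 - 2)*(-2) = -3 + 4*(-2) = -3 - 8 = -11)
o = 9 (o = (2 - 11)*(-1) = -9*(-1) = 9)
294 + 156*o = 294 + 156*9 = 294 + 1404 = 1698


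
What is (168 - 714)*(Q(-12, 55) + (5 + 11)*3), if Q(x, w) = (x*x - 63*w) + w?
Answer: 1757028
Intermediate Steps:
Q(x, w) = x² - 62*w (Q(x, w) = (x² - 63*w) + w = x² - 62*w)
(168 - 714)*(Q(-12, 55) + (5 + 11)*3) = (168 - 714)*(((-12)² - 62*55) + (5 + 11)*3) = -546*((144 - 3410) + 16*3) = -546*(-3266 + 48) = -546*(-3218) = 1757028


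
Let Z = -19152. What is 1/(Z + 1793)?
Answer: -1/17359 ≈ -5.7607e-5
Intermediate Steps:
1/(Z + 1793) = 1/(-19152 + 1793) = 1/(-17359) = -1/17359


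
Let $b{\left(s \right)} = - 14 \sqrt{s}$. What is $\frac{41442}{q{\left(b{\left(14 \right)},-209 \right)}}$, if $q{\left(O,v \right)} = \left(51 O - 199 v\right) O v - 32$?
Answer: $\frac{151513651122}{25810108005569375} + \frac{1260823803393 \sqrt{14}}{51620216011138750} \approx 9.726 \cdot 10^{-5}$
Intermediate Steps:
$q{\left(O,v \right)} = -32 + O v \left(- 199 v + 51 O\right)$ ($q{\left(O,v \right)} = \left(- 199 v + 51 O\right) O v - 32 = O \left(- 199 v + 51 O\right) v - 32 = O v \left(- 199 v + 51 O\right) - 32 = -32 + O v \left(- 199 v + 51 O\right)$)
$\frac{41442}{q{\left(b{\left(14 \right)},-209 \right)}} = \frac{41442}{-32 - 199 \left(- 14 \sqrt{14}\right) \left(-209\right)^{2} + 51 \left(-209\right) \left(- 14 \sqrt{14}\right)^{2}} = \frac{41442}{-32 - 199 \left(- 14 \sqrt{14}\right) 43681 + 51 \left(-209\right) 2744} = \frac{41442}{-32 + 121695266 \sqrt{14} - 29248296} = \frac{41442}{-29248328 + 121695266 \sqrt{14}}$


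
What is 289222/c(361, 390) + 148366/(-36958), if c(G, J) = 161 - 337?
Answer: -2678794773/1626152 ≈ -1647.3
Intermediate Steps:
c(G, J) = -176
289222/c(361, 390) + 148366/(-36958) = 289222/(-176) + 148366/(-36958) = 289222*(-1/176) + 148366*(-1/36958) = -144611/88 - 74183/18479 = -2678794773/1626152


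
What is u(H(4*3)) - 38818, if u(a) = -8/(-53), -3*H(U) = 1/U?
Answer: -2057346/53 ≈ -38818.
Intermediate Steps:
H(U) = -1/(3*U)
u(a) = 8/53 (u(a) = -8*(-1/53) = 8/53)
u(H(4*3)) - 38818 = 8/53 - 38818 = -2057346/53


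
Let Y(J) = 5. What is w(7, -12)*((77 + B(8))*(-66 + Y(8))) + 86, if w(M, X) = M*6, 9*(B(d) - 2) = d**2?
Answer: -661592/3 ≈ -2.2053e+5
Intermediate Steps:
B(d) = 2 + d**2/9
w(M, X) = 6*M
w(7, -12)*((77 + B(8))*(-66 + Y(8))) + 86 = (6*7)*((77 + (2 + (1/9)*8**2))*(-66 + 5)) + 86 = 42*((77 + (2 + (1/9)*64))*(-61)) + 86 = 42*((77 + (2 + 64/9))*(-61)) + 86 = 42*((77 + 82/9)*(-61)) + 86 = 42*((775/9)*(-61)) + 86 = 42*(-47275/9) + 86 = -661850/3 + 86 = -661592/3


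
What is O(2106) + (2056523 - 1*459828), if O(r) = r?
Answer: 1598801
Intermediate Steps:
O(2106) + (2056523 - 1*459828) = 2106 + (2056523 - 1*459828) = 2106 + (2056523 - 459828) = 2106 + 1596695 = 1598801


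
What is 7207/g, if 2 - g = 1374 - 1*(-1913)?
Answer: -7207/3285 ≈ -2.1939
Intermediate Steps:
g = -3285 (g = 2 - (1374 - 1*(-1913)) = 2 - (1374 + 1913) = 2 - 1*3287 = 2 - 3287 = -3285)
7207/g = 7207/(-3285) = 7207*(-1/3285) = -7207/3285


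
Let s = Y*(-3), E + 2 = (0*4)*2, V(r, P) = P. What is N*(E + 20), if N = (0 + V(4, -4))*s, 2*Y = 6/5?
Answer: 648/5 ≈ 129.60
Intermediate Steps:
Y = ⅗ (Y = (6/5)/2 = (6*(⅕))/2 = (½)*(6/5) = ⅗ ≈ 0.60000)
E = -2 (E = -2 + (0*4)*2 = -2 + 0*2 = -2 + 0 = -2)
s = -9/5 (s = (⅗)*(-3) = -9/5 ≈ -1.8000)
N = 36/5 (N = (0 - 4)*(-9/5) = -4*(-9/5) = 36/5 ≈ 7.2000)
N*(E + 20) = 36*(-2 + 20)/5 = (36/5)*18 = 648/5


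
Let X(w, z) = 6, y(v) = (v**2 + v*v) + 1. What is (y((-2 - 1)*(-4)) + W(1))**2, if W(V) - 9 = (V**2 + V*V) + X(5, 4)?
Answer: 93636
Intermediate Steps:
y(v) = 1 + 2*v**2 (y(v) = (v**2 + v**2) + 1 = 2*v**2 + 1 = 1 + 2*v**2)
W(V) = 15 + 2*V**2 (W(V) = 9 + ((V**2 + V*V) + 6) = 9 + ((V**2 + V**2) + 6) = 9 + (2*V**2 + 6) = 9 + (6 + 2*V**2) = 15 + 2*V**2)
(y((-2 - 1)*(-4)) + W(1))**2 = ((1 + 2*((-2 - 1)*(-4))**2) + (15 + 2*1**2))**2 = ((1 + 2*(-3*(-4))**2) + (15 + 2*1))**2 = ((1 + 2*12**2) + (15 + 2))**2 = ((1 + 2*144) + 17)**2 = ((1 + 288) + 17)**2 = (289 + 17)**2 = 306**2 = 93636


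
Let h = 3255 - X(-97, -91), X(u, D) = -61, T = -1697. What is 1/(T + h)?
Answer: 1/1619 ≈ 0.00061767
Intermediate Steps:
h = 3316 (h = 3255 - 1*(-61) = 3255 + 61 = 3316)
1/(T + h) = 1/(-1697 + 3316) = 1/1619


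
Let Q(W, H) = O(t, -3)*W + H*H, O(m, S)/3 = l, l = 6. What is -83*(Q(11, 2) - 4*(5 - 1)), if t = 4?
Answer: -15438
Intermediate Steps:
O(m, S) = 18 (O(m, S) = 3*6 = 18)
Q(W, H) = H² + 18*W (Q(W, H) = 18*W + H*H = 18*W + H² = H² + 18*W)
-83*(Q(11, 2) - 4*(5 - 1)) = -83*((2² + 18*11) - 4*(5 - 1)) = -83*((4 + 198) - 4*4) = -83*(202 - 16) = -83*186 = -15438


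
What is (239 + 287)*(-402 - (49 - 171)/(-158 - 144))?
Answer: -31961338/151 ≈ -2.1166e+5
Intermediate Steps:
(239 + 287)*(-402 - (49 - 171)/(-158 - 144)) = 526*(-402 - (-122)/(-302)) = 526*(-402 - (-122)*(-1)/302) = 526*(-402 - 1*61/151) = 526*(-402 - 61/151) = 526*(-60763/151) = -31961338/151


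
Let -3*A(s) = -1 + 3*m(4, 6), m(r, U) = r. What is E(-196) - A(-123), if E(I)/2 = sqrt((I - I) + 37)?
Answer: 11/3 + 2*sqrt(37) ≈ 15.832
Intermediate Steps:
E(I) = 2*sqrt(37) (E(I) = 2*sqrt((I - I) + 37) = 2*sqrt(0 + 37) = 2*sqrt(37))
A(s) = -11/3 (A(s) = -(-1 + 3*4)/3 = -(-1 + 12)/3 = -1/3*11 = -11/3)
E(-196) - A(-123) = 2*sqrt(37) - 1*(-11/3) = 2*sqrt(37) + 11/3 = 11/3 + 2*sqrt(37)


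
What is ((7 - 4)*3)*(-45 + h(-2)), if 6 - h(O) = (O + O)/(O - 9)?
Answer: -3897/11 ≈ -354.27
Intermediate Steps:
h(O) = 6 - 2*O/(-9 + O) (h(O) = 6 - (O + O)/(O - 9) = 6 - 2*O/(-9 + O))
((7 - 4)*3)*(-45 + h(-2)) = ((7 - 4)*3)*(-45 + 2*(-27 + 2*(-2))/(-9 - 2)) = (3*3)*(-45 + 2*(-27 - 4)/(-11)) = 9*(-45 + 2*(-1/11)*(-31)) = 9*(-45 + 62/11) = 9*(-433/11) = -3897/11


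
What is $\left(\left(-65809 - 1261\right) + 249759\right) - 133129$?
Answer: $49560$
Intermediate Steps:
$\left(\left(-65809 - 1261\right) + 249759\right) - 133129 = \left(-67070 + 249759\right) - 133129 = 182689 - 133129 = 49560$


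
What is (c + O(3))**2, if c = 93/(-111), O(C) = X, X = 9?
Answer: 91204/1369 ≈ 66.621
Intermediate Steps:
O(C) = 9
c = -31/37 (c = 93*(-1/111) = -31/37 ≈ -0.83784)
(c + O(3))**2 = (-31/37 + 9)**2 = (302/37)**2 = 91204/1369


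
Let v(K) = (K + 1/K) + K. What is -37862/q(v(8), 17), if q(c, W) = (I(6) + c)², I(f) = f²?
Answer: -2423168/173889 ≈ -13.935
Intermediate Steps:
v(K) = 1/K + 2*K
q(c, W) = (36 + c)² (q(c, W) = (6² + c)² = (36 + c)²)
-37862/q(v(8), 17) = -37862/(36 + (1/8 + 2*8))² = -37862/(36 + (⅛ + 16))² = -37862/(36 + 129/8)² = -37862/((417/8)²) = -37862/173889/64 = -37862*64/173889 = -2423168/173889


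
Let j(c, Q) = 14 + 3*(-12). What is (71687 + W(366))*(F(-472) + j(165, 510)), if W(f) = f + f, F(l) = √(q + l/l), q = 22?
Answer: -1593218 + 72419*√23 ≈ -1.2459e+6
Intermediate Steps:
j(c, Q) = -22 (j(c, Q) = 14 - 36 = -22)
F(l) = √23 (F(l) = √(22 + l/l) = √(22 + 1) = √23)
W(f) = 2*f
(71687 + W(366))*(F(-472) + j(165, 510)) = (71687 + 2*366)*(√23 - 22) = (71687 + 732)*(-22 + √23) = 72419*(-22 + √23) = -1593218 + 72419*√23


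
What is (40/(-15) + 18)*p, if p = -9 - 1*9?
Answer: -276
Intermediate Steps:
p = -18 (p = -9 - 9 = -18)
(40/(-15) + 18)*p = (40/(-15) + 18)*(-18) = (40*(-1/15) + 18)*(-18) = (-8/3 + 18)*(-18) = (46/3)*(-18) = -276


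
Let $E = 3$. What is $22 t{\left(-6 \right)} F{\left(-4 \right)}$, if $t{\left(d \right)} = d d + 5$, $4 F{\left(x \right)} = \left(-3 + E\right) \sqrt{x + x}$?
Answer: $0$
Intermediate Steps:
$F{\left(x \right)} = 0$ ($F{\left(x \right)} = \frac{\left(-3 + 3\right) \sqrt{x + x}}{4} = \frac{0 \sqrt{2 x}}{4} = \frac{0 \sqrt{2} \sqrt{x}}{4} = \frac{1}{4} \cdot 0 = 0$)
$t{\left(d \right)} = 5 + d^{2}$ ($t{\left(d \right)} = d^{2} + 5 = 5 + d^{2}$)
$22 t{\left(-6 \right)} F{\left(-4 \right)} = 22 \left(5 + \left(-6\right)^{2}\right) 0 = 22 \left(5 + 36\right) 0 = 22 \cdot 41 \cdot 0 = 902 \cdot 0 = 0$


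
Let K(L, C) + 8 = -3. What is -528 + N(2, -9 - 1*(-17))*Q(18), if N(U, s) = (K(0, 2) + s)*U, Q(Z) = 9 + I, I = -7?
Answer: -540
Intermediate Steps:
K(L, C) = -11 (K(L, C) = -8 - 3 = -11)
Q(Z) = 2 (Q(Z) = 9 - 7 = 2)
N(U, s) = U*(-11 + s) (N(U, s) = (-11 + s)*U = U*(-11 + s))
-528 + N(2, -9 - 1*(-17))*Q(18) = -528 + (2*(-11 + (-9 - 1*(-17))))*2 = -528 + (2*(-11 + (-9 + 17)))*2 = -528 + (2*(-11 + 8))*2 = -528 + (2*(-3))*2 = -528 - 6*2 = -528 - 12 = -540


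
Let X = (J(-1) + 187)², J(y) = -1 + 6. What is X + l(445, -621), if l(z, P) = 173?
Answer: 37037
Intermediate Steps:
J(y) = 5
X = 36864 (X = (5 + 187)² = 192² = 36864)
X + l(445, -621) = 36864 + 173 = 37037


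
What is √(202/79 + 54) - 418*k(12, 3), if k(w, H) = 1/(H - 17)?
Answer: 209/7 + 2*√88243/79 ≈ 37.378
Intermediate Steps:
k(w, H) = 1/(-17 + H)
√(202/79 + 54) - 418*k(12, 3) = √(202/79 + 54) - 418/(-17 + 3) = √(202*(1/79) + 54) - 418/(-14) = √(202/79 + 54) - 418*(-1/14) = √(4468/79) + 209/7 = 2*√88243/79 + 209/7 = 209/7 + 2*√88243/79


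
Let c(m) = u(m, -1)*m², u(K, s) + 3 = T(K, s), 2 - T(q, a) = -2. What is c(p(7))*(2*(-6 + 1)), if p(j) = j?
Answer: -490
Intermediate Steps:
T(q, a) = 4 (T(q, a) = 2 - 1*(-2) = 2 + 2 = 4)
u(K, s) = 1 (u(K, s) = -3 + 4 = 1)
c(m) = m² (c(m) = 1*m² = m²)
c(p(7))*(2*(-6 + 1)) = 7²*(2*(-6 + 1)) = 49*(2*(-5)) = 49*(-10) = -490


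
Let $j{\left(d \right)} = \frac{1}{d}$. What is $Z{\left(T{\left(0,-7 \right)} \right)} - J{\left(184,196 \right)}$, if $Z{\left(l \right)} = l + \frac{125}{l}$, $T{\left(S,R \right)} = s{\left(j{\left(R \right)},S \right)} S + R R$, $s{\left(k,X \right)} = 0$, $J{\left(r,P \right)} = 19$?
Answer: $\frac{1595}{49} \approx 32.551$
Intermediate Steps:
$T{\left(S,R \right)} = R^{2}$ ($T{\left(S,R \right)} = 0 S + R R = 0 + R^{2} = R^{2}$)
$Z{\left(T{\left(0,-7 \right)} \right)} - J{\left(184,196 \right)} = \left(\left(-7\right)^{2} + \frac{125}{\left(-7\right)^{2}}\right) - 19 = \left(49 + \frac{125}{49}\right) - 19 = \frac{2526}{49} - 19 = \frac{1595}{49}$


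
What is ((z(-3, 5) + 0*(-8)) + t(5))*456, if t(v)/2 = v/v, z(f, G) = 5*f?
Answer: -5928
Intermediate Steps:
t(v) = 2 (t(v) = 2*(v/v) = 2*1 = 2)
((z(-3, 5) + 0*(-8)) + t(5))*456 = ((5*(-3) + 0*(-8)) + 2)*456 = ((-15 + 0) + 2)*456 = (-15 + 2)*456 = -13*456 = -5928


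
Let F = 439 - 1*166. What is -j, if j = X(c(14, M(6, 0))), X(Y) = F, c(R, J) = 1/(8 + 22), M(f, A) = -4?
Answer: -273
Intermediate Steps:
c(R, J) = 1/30
F = 273 (F = 439 - 166 = 273)
X(Y) = 273
j = 273
-j = -1*273 = -273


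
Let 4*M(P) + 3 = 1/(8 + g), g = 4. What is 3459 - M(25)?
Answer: 166067/48 ≈ 3459.7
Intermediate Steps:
M(P) = -35/48 (M(P) = -3/4 + 1/(4*(8 + 4)) = -3/4 + (1/4)/12 = -3/4 + (1/4)*(1/12) = -3/4 + 1/48 = -35/48)
3459 - M(25) = 3459 - 1*(-35/48) = 3459 + 35/48 = 166067/48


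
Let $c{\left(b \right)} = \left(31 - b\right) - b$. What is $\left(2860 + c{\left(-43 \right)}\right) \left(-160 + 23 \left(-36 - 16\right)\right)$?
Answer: $-4036812$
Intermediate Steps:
$c{\left(b \right)} = 31 - 2 b$
$\left(2860 + c{\left(-43 \right)}\right) \left(-160 + 23 \left(-36 - 16\right)\right) = \left(2860 + \left(31 - -86\right)\right) \left(-160 + 23 \left(-36 - 16\right)\right) = \left(2860 + \left(31 + 86\right)\right) \left(-160 + 23 \left(-52\right)\right) = \left(2860 + 117\right) \left(-160 - 1196\right) = 2977 \left(-1356\right) = -4036812$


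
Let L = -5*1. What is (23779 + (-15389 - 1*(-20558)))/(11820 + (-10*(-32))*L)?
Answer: 7237/2555 ≈ 2.8325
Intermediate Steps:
L = -5
(23779 + (-15389 - 1*(-20558)))/(11820 + (-10*(-32))*L) = (23779 + (-15389 - 1*(-20558)))/(11820 - 10*(-32)*(-5)) = (23779 + (-15389 + 20558))/(11820 + 320*(-5)) = (23779 + 5169)/(11820 - 1600) = 28948/10220 = 28948*(1/10220) = 7237/2555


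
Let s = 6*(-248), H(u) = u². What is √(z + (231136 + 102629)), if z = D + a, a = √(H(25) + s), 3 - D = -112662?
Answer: √(446430 + I*√863) ≈ 668.15 + 0.022*I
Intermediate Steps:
s = -1488
D = 112665 (D = 3 - 1*(-112662) = 3 + 112662 = 112665)
a = I*√863 (a = √(25² - 1488) = √(625 - 1488) = √(-863) = I*√863 ≈ 29.377*I)
z = 112665 + I*√863 ≈ 1.1267e+5 + 29.377*I
√(z + (231136 + 102629)) = √((112665 + I*√863) + (231136 + 102629)) = √((112665 + I*√863) + 333765) = √(446430 + I*√863)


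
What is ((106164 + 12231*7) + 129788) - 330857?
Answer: -9288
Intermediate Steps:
((106164 + 12231*7) + 129788) - 330857 = ((106164 + 85617) + 129788) - 330857 = (191781 + 129788) - 330857 = 321569 - 330857 = -9288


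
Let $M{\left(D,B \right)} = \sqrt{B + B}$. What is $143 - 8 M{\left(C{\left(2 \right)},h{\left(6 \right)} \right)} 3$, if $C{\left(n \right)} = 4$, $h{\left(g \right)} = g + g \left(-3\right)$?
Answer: $- 6864 i \sqrt{6} \approx - 16813.0 i$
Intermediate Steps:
$h{\left(g \right)} = - 2 g$ ($h{\left(g \right)} = g - 3 g = - 2 g$)
$M{\left(D,B \right)} = \sqrt{2} \sqrt{B}$ ($M{\left(D,B \right)} = \sqrt{2 B} = \sqrt{2} \sqrt{B}$)
$143 - 8 M{\left(C{\left(2 \right)},h{\left(6 \right)} \right)} 3 = 143 - 8 \sqrt{2} \sqrt{\left(-2\right) 6} \cdot 3 = 143 - 8 \sqrt{2} \sqrt{-12} \cdot 3 = 143 - 8 \sqrt{2} \cdot 2 i \sqrt{3} \cdot 3 = 143 - 8 \cdot 2 i \sqrt{6} \cdot 3 = 143 - 16 i \sqrt{6} \cdot 3 = 143 \left(- 48 i \sqrt{6}\right) = - 6864 i \sqrt{6}$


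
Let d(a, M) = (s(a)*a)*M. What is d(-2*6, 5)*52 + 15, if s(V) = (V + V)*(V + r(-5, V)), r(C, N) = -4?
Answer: -1198065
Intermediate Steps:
s(V) = 2*V*(-4 + V) (s(V) = (V + V)*(V - 4) = (2*V)*(-4 + V) = 2*V*(-4 + V))
d(a, M) = 2*M*a²*(-4 + a) (d(a, M) = ((2*a*(-4 + a))*a)*M = (2*a²*(-4 + a))*M = 2*M*a²*(-4 + a))
d(-2*6, 5)*52 + 15 = (2*5*(-2*6)²*(-4 - 2*6))*52 + 15 = (2*5*(-12)²*(-4 - 12))*52 + 15 = (2*5*144*(-16))*52 + 15 = -23040*52 + 15 = -1198080 + 15 = -1198065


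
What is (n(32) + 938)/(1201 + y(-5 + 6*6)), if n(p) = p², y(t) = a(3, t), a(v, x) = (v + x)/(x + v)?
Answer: 981/601 ≈ 1.6323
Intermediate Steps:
a(v, x) = 1 (a(v, x) = (v + x)/(v + x) = 1)
y(t) = 1
(n(32) + 938)/(1201 + y(-5 + 6*6)) = (32² + 938)/(1201 + 1) = (1024 + 938)/1202 = 1962*(1/1202) = 981/601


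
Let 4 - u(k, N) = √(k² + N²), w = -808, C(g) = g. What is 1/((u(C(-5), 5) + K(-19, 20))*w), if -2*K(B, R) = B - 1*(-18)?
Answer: 9/48076 + 5*√2/24038 ≈ 0.00048137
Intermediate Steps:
K(B, R) = -9 - B/2 (K(B, R) = -(B - 1*(-18))/2 = -(B + 18)/2 = -(18 + B)/2 = -9 - B/2)
u(k, N) = 4 - √(N² + k²) (u(k, N) = 4 - √(k² + N²) = 4 - √(N² + k²))
1/((u(C(-5), 5) + K(-19, 20))*w) = 1/(((4 - √(5² + (-5)²)) + (-9 - ½*(-19)))*(-808)) = 1/(((4 - √(25 + 25)) + (-9 + 19/2))*(-808)) = 1/(((4 - √50) + ½)*(-808)) = 1/(((4 - 5*√2) + ½)*(-808)) = 1/((9/2 - 5*√2)*(-808)) = 1/(-3636 + 4040*√2)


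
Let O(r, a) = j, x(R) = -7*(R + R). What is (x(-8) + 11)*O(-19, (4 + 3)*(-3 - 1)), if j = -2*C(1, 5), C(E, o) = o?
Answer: -1230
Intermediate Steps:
x(R) = -14*R
j = -10 (j = -2*5 = -10)
O(r, a) = -10
(x(-8) + 11)*O(-19, (4 + 3)*(-3 - 1)) = (-14*(-8) + 11)*(-10) = (112 + 11)*(-10) = 123*(-10) = -1230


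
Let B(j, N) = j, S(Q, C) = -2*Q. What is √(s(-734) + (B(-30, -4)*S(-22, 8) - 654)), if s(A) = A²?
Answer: √536782 ≈ 732.65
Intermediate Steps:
√(s(-734) + (B(-30, -4)*S(-22, 8) - 654)) = √((-734)² + (-(-60)*(-22) - 654)) = √(538756 + (-30*44 - 654)) = √(538756 + (-1320 - 654)) = √(538756 - 1974) = √536782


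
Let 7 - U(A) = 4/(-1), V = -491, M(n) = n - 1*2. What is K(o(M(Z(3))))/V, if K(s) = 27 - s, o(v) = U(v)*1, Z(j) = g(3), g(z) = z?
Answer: -16/491 ≈ -0.032587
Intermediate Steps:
Z(j) = 3
M(n) = -2 + n (M(n) = n - 2 = -2 + n)
U(A) = 11 (U(A) = 7 - 4/(-1) = 7 - 4*(-1) = 7 - 1*(-4) = 7 + 4 = 11)
o(v) = 11 (o(v) = 11*1 = 11)
K(o(M(Z(3))))/V = (27 - 1*11)/(-491) = (27 - 11)*(-1/491) = 16*(-1/491) = -16/491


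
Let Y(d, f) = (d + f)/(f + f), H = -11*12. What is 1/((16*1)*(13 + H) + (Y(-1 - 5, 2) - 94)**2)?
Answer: 1/7121 ≈ 0.00014043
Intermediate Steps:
H = -132
Y(d, f) = (d + f)/(2*f) (Y(d, f) = (d + f)/((2*f)) = (d + f)*(1/(2*f)) = (d + f)/(2*f))
1/((16*1)*(13 + H) + (Y(-1 - 5, 2) - 94)**2) = 1/((16*1)*(13 - 132) + ((1/2)*((-1 - 5) + 2)/2 - 94)**2) = 1/(16*(-119) + ((1/2)*(1/2)*(-6 + 2) - 94)**2) = 1/(-1904 + ((1/2)*(1/2)*(-4) - 94)**2) = 1/(-1904 + (-1 - 94)**2) = 1/(-1904 + (-95)**2) = 1/(-1904 + 9025) = 1/7121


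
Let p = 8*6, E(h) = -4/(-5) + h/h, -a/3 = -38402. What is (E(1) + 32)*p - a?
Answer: -567918/5 ≈ -1.1358e+5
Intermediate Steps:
a = 115206 (a = -3*(-38402) = 115206)
E(h) = 9/5 (E(h) = -4*(-⅕) + 1 = ⅘ + 1 = 9/5)
p = 48
(E(1) + 32)*p - a = (9/5 + 32)*48 - 1*115206 = (169/5)*48 - 115206 = 8112/5 - 115206 = -567918/5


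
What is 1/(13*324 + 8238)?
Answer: 1/12450 ≈ 8.0321e-5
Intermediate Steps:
1/(13*324 + 8238) = 1/(4212 + 8238) = 1/12450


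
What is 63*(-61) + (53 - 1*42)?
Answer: -3832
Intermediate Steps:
63*(-61) + (53 - 1*42) = -3843 + (53 - 42) = -3843 + 11 = -3832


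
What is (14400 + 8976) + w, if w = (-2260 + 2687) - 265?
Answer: 23538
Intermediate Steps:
w = 162 (w = 427 - 265 = 162)
(14400 + 8976) + w = (14400 + 8976) + 162 = 23376 + 162 = 23538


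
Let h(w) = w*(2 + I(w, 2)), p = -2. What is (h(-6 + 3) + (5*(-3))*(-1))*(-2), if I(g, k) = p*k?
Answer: -42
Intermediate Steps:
I(g, k) = -2*k
h(w) = -2*w (h(w) = w*(2 - 2*2) = w*(2 - 4) = w*(-2) = -2*w)
(h(-6 + 3) + (5*(-3))*(-1))*(-2) = (-2*(-6 + 3) + (5*(-3))*(-1))*(-2) = (-2*(-3) - 15*(-1))*(-2) = (6 + 15)*(-2) = 21*(-2) = -42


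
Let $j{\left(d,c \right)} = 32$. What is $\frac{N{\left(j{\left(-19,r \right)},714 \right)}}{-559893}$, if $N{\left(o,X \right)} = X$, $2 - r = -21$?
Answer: $- \frac{238}{186631} \approx -0.0012752$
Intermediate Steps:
$r = 23$ ($r = 2 - -21 = 2 + 21 = 23$)
$\frac{N{\left(j{\left(-19,r \right)},714 \right)}}{-559893} = \frac{714}{-559893} = 714 \left(- \frac{1}{559893}\right) = - \frac{238}{186631}$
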